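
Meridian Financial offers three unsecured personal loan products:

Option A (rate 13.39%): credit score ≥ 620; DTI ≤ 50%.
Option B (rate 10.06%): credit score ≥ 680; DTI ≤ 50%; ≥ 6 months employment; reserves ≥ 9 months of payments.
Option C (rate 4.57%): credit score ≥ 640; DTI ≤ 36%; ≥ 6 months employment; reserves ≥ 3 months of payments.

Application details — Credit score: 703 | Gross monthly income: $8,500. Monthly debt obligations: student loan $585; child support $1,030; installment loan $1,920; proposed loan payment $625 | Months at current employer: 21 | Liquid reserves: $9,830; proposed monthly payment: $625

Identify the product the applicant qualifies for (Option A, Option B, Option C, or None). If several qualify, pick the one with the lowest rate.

Total debts = (585 + 1,030 + 1,920 + 625) = 4,160; DTI = 4,160/8,500 = 48.9%.
Reserves = 9,830/625 = 15.7 months.
Option A: score 703 ≥ 620; DTI 48.9% ≤ 50% → qualifies.
Option B: score 703 ≥ 680; DTI 48.9% ≤ 50%; employment 21 ≥ 6 mo; reserves 15.7 ≥ 9 mo → qualifies.
Option C: score 703 ≥ 640; DTI 48.9% > 36%; employment 21 ≥ 6 mo; reserves 15.7 ≥ 3 mo → does not qualify.
Qualifying: Option A, Option B. Lowest rate is 10.06% → Option B.

Option B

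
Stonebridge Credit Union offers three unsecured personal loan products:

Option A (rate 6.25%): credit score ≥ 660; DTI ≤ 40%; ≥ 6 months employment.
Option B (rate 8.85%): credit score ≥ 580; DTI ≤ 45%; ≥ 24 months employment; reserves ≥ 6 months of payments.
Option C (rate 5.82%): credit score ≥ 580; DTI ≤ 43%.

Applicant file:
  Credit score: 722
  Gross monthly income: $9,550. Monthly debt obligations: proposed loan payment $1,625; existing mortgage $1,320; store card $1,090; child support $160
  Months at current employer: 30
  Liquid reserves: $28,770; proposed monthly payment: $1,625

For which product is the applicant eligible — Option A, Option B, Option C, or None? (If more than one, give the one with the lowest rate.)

Total debts = (1,625 + 1,320 + 1,090 + 160) = 4,195; DTI = 4,195/9,550 = 43.9%.
Reserves = 28,770/1,625 = 17.7 months.
Option A: score 722 ≥ 660; DTI 43.9% > 40%; employment 30 ≥ 6 mo → does not qualify.
Option B: score 722 ≥ 580; DTI 43.9% ≤ 45%; employment 30 ≥ 24 mo; reserves 17.7 ≥ 6 mo → qualifies.
Option C: score 722 ≥ 580; DTI 43.9% > 43% → does not qualify.

Option B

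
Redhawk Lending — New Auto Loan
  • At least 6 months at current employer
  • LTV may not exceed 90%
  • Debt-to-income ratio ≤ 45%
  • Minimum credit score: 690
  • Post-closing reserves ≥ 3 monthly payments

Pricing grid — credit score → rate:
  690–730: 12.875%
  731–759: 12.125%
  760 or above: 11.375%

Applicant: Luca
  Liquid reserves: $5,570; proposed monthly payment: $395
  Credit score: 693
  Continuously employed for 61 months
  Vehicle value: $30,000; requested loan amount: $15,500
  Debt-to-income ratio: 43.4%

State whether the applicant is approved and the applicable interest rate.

Credit score 693 ≥ 690 (meets minimum)
DTI 43.4% is within the 45% limit
LTV: 15,500 ÷ 30,000 = 51.7%, within 90% cap
Employment 61 ≥ 6 months
Reserves = 5,570/395 = 14.1 months ≥ 3
All requirements met. Score 693 falls in the 690–730 tier → 12.875%.

Approved at 12.875%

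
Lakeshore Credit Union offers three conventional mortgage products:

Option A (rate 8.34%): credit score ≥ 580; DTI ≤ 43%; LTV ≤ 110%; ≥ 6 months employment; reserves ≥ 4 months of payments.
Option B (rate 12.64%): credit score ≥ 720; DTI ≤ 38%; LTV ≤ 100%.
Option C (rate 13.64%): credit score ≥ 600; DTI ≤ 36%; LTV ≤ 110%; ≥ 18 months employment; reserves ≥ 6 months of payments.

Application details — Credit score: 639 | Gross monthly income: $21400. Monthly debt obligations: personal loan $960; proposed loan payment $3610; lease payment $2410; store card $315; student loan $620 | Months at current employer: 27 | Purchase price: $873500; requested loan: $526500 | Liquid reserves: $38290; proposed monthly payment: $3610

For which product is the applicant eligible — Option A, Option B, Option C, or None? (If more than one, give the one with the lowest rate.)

Total debts = (960 + 3,610 + 2,410 + 315 + 620) = 7,915; DTI = 7,915/21,400 = 37%.
LTV = 526,500/873,500 = 60.3%.
Reserves = 38,290/3,610 = 10.6 months.
Option A: score 639 ≥ 580; DTI 37% ≤ 43%; LTV 60.3% ≤ 110%; employment 27 ≥ 6 mo; reserves 10.6 ≥ 4 mo → qualifies.
Option B: score 639 < 720; DTI 37% ≤ 38%; LTV 60.3% ≤ 100% → does not qualify.
Option C: score 639 ≥ 600; DTI 37% > 36%; LTV 60.3% ≤ 110%; employment 27 ≥ 18 mo; reserves 10.6 ≥ 6 mo → does not qualify.

Option A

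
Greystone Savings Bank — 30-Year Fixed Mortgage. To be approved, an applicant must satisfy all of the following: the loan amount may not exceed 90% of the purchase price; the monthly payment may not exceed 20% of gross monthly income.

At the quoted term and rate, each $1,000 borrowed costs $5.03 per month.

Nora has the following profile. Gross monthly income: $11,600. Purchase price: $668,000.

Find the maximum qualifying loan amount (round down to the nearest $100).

Payment cap: 20% × $11,600 = $2,320/month.
At $5.03 per $1,000, that supports 2,320/5.03 × 1,000 ≈ $461,232 → $461,200.
LTV cap: 90% × $668,000 = $601,200 → $601,200.
Binding constraint: payment-to-income.

$461,200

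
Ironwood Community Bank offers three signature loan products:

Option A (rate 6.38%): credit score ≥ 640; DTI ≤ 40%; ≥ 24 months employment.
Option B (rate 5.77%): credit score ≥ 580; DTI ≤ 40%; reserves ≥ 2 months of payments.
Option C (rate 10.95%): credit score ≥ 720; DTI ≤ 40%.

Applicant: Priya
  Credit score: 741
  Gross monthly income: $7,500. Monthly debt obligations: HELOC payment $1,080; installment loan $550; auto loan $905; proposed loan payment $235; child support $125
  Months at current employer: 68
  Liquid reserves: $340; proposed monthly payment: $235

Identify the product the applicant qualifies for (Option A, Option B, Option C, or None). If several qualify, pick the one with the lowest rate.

Total debts = (1,080 + 550 + 905 + 235 + 125) = 2,895; DTI = 2,895/7,500 = 38.6%.
Reserves = 340/235 = 1.4 months.
Option A: score 741 ≥ 640; DTI 38.6% ≤ 40%; employment 68 ≥ 24 mo → qualifies.
Option B: score 741 ≥ 580; DTI 38.6% ≤ 40%; reserves 1.4 < 2 mo → does not qualify.
Option C: score 741 ≥ 720; DTI 38.6% ≤ 40% → qualifies.
Qualifying: Option A, Option C. Lowest rate is 6.38% → Option A.

Option A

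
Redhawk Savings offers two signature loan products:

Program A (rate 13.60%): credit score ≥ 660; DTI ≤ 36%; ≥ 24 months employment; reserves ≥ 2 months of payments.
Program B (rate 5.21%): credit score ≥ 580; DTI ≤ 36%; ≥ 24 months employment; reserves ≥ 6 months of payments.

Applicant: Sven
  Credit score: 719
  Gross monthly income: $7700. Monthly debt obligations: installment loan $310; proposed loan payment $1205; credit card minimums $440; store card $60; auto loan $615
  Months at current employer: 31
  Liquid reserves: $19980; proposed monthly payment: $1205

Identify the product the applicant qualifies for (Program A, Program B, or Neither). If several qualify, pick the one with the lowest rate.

Program B

Total debts = (310 + 1,205 + 440 + 60 + 615) = 2,630; DTI = 2,630/7,700 = 34.2%.
Reserves = 19,980/1,205 = 16.6 months.
Program A: score 719 ≥ 660; DTI 34.2% ≤ 36%; employment 31 ≥ 24 mo; reserves 16.6 ≥ 2 mo → qualifies.
Program B: score 719 ≥ 580; DTI 34.2% ≤ 36%; employment 31 ≥ 24 mo; reserves 16.6 ≥ 6 mo → qualifies.
Qualifying: Program A, Program B. Lowest rate is 5.21% → Program B.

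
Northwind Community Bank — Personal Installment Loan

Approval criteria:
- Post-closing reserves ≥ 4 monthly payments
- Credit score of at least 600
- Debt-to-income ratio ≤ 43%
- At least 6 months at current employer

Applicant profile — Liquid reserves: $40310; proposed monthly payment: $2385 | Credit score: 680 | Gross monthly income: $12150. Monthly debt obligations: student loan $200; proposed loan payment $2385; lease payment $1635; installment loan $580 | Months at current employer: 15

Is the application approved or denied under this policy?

Approved

Reserves = 40,310/2,385 = 16.9 months ≥ 4
Credit score 680 ≥ 600 (meets)
Total monthly debts = (200 + 2,385 + 1,635 + 580) = 4,800. Debt-to-income = 4,800/12,150 = 39.5% — meets 43% limit
Employment 15 ≥ 6 months
All criteria satisfied.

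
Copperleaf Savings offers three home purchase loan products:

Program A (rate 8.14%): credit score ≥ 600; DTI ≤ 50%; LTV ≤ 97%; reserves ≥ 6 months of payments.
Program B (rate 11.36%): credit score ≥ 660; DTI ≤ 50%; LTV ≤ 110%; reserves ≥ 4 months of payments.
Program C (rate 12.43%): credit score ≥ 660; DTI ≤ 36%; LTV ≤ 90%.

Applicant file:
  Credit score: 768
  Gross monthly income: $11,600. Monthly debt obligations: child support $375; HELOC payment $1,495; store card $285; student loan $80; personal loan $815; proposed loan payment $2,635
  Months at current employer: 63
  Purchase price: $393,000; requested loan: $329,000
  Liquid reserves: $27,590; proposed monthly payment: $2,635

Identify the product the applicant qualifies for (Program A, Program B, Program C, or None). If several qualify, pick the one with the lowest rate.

Total debts = (375 + 1,495 + 285 + 80 + 815 + 2,635) = 5,685; DTI = 5,685/11,600 = 49%.
LTV = 329,000/393,000 = 83.7%.
Reserves = 27,590/2,635 = 10.5 months.
Program A: score 768 ≥ 600; DTI 49% ≤ 50%; LTV 83.7% ≤ 97%; reserves 10.5 ≥ 6 mo → qualifies.
Program B: score 768 ≥ 660; DTI 49% ≤ 50%; LTV 83.7% ≤ 110%; reserves 10.5 ≥ 4 mo → qualifies.
Program C: score 768 ≥ 660; DTI 49% > 36%; LTV 83.7% ≤ 90% → does not qualify.
Qualifying: Program A, Program B. Lowest rate is 8.14% → Program A.

Program A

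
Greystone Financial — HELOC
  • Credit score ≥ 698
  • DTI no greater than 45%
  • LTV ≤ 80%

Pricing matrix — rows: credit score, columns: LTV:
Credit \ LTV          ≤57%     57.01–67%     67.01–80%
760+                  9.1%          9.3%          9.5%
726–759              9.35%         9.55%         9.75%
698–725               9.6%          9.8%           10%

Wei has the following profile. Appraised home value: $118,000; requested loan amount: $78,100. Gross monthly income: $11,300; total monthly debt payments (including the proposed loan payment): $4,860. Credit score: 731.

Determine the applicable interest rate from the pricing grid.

Credit score 731 ≥ 698; DTI: 4,860 ÷ 11,300 = 43%, within the 45% cap
LTV: 78,100 ÷ 118,000 = 66.2%, within 80% cap
Row: 731 falls in 726–759. Column: 66.2% falls in 57.01–67%. Rate = 9.55%.

9.55%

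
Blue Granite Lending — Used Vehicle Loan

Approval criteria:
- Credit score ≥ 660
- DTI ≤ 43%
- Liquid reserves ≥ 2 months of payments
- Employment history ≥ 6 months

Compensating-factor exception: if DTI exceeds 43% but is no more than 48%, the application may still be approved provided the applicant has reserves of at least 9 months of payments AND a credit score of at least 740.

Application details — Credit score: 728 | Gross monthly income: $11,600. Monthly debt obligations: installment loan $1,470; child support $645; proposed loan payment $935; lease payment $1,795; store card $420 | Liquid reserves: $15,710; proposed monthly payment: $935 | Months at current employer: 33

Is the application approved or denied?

Denied

Credit score 728 ≥ 660 (meets base)
Total debts = (1,470 + 645 + 935 + 1,795 + 420) = 5,265. DTI = 5,265/11,600 = 45.4% > 43% — standard DTI limit exceeded.
Liquid reserves cover 15,710/935 = 16.8 months — ≥ 2 required
Employment 33 ≥ 6 months
DTI 45.4% is within the 43%–48% exception band; checking compensating factors.
Override check — reserves: 16.8 mo (ok); score: 728 (below 740).
Compensating-factor requirement not fully met.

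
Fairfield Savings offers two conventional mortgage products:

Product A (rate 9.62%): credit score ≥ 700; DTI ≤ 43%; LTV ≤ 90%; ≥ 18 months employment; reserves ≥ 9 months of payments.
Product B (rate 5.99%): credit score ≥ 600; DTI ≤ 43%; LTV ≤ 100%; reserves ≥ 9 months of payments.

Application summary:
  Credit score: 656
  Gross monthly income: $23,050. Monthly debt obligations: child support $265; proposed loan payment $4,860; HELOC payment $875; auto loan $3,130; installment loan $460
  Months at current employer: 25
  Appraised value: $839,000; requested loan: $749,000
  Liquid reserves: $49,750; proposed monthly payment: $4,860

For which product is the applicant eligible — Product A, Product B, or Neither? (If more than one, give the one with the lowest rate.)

Product B

Total debts = (265 + 4,860 + 875 + 3,130 + 460) = 9,590; DTI = 9,590/23,050 = 41.6%.
LTV = 749,000/839,000 = 89.3%.
Reserves = 49,750/4,860 = 10.2 months.
Product A: score 656 < 700; DTI 41.6% ≤ 43%; LTV 89.3% ≤ 90%; employment 25 ≥ 18 mo; reserves 10.2 ≥ 9 mo → does not qualify.
Product B: score 656 ≥ 600; DTI 41.6% ≤ 43%; LTV 89.3% ≤ 100%; reserves 10.2 ≥ 9 mo → qualifies.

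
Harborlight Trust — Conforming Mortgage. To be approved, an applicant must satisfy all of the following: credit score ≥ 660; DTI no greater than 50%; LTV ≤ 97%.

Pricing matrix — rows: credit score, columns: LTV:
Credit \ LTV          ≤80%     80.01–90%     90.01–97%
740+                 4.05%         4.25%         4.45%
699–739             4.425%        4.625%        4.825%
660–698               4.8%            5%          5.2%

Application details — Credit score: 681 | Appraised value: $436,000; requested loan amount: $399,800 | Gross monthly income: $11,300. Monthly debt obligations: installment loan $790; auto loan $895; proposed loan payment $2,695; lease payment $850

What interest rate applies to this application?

5.2%

Credit score 681 ≥ 660; Total monthly debts = (790 + 895 + 2,695 + 850) = 5,230. Debt-to-income = 5,230/11,300 = 46.3% — meets 50% limit
LTV = 399,800/436,000 = 91.7% ≤ 97%
Score 681 is in the 660–698 band; LTV 91.7% is in the 90.01–97% band → 5.2%.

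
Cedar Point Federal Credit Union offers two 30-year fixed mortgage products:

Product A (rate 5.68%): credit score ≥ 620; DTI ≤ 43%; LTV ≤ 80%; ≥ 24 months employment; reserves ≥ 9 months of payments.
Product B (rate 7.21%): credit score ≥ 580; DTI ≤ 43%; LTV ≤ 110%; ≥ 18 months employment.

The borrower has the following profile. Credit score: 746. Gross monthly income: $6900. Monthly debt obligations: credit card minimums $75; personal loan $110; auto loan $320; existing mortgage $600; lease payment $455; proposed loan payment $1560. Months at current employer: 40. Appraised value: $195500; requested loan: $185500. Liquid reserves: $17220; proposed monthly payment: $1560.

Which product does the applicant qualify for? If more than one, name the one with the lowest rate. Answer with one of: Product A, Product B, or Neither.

Neither

Total debts = (75 + 110 + 320 + 600 + 455 + 1,560) = 3,120; DTI = 3,120/6,900 = 45.2%.
LTV = 185,500/195,500 = 94.9%.
Reserves = 17,220/1,560 = 11.0 months.
Product A: score 746 ≥ 620; DTI 45.2% > 43%; LTV 94.9% > 80%; employment 40 ≥ 24 mo; reserves 11.0 ≥ 9 mo → does not qualify.
Product B: score 746 ≥ 580; DTI 45.2% > 43%; LTV 94.9% ≤ 110%; employment 40 ≥ 18 mo → does not qualify.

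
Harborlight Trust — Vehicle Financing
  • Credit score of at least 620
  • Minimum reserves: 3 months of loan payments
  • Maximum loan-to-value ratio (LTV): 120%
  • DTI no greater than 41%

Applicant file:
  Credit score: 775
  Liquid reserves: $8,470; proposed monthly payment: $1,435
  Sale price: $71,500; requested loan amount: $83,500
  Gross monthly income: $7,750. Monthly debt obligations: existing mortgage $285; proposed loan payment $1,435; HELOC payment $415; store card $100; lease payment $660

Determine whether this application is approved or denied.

Approved

Credit score 775 ≥ 620 (meets)
Reserves: 8,470 ÷ 1,435 = 5.9 months (meets 3-month minimum)
LTV = 83,500/71,500 = 116.8% ≤ 120%
Total monthly debts = (285 + 1,435 + 415 + 100 + 660) = 2,895. DTI = 2,895/7,750 = 37.4% ≤ 41%
All criteria satisfied.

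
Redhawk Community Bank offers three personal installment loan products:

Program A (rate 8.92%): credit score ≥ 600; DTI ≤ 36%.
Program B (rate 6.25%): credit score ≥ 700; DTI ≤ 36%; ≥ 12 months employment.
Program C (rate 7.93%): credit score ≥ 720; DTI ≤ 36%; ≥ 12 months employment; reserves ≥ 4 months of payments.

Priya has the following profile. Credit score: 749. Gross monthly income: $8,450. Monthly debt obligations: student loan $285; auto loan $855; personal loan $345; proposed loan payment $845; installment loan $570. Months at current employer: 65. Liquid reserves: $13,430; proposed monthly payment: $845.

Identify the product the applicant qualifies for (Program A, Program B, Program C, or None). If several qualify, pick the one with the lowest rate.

Program B

Total debts = (285 + 855 + 345 + 845 + 570) = 2,900; DTI = 2,900/8,450 = 34.3%.
Reserves = 13,430/845 = 15.9 months.
Program A: score 749 ≥ 600; DTI 34.3% ≤ 36% → qualifies.
Program B: score 749 ≥ 700; DTI 34.3% ≤ 36%; employment 65 ≥ 12 mo → qualifies.
Program C: score 749 ≥ 720; DTI 34.3% ≤ 36%; employment 65 ≥ 12 mo; reserves 15.9 ≥ 4 mo → qualifies.
Qualifying: Program A, Program B, Program C. Lowest rate is 6.25% → Program B.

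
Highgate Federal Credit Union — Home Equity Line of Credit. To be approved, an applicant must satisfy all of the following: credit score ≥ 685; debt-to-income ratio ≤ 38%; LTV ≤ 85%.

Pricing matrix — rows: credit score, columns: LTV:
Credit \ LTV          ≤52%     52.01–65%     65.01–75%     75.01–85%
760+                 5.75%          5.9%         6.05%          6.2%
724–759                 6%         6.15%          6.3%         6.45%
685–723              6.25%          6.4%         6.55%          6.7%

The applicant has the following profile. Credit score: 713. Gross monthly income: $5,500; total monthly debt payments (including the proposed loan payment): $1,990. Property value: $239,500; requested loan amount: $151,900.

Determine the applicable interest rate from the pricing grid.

Credit score 713 ≥ 685; Debt-to-income = 1,990/5,500 = 36.2% — meets 38% limit
LTV: 151,900 ÷ 239,500 = 63.4%, within 85% cap
Score 713 is in the 685–723 band; LTV 63.4% is in the 52.01–65% band → 6.4%.

6.4%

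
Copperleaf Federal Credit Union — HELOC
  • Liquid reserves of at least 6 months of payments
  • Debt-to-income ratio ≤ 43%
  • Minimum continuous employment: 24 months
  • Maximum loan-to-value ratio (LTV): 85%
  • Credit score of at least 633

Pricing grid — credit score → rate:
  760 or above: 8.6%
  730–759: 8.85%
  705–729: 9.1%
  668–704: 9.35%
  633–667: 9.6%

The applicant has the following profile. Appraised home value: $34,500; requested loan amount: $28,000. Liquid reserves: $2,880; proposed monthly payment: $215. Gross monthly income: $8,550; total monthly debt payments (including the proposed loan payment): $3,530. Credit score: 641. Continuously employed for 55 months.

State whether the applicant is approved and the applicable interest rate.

Approved at 9.6%

Credit score 641 ≥ 633 (meets minimum)
Employment 55 ≥ 24 months
DTI: 3,530 ÷ 8,550 = 41.3%, within the 43% cap
Liquid reserves cover 2,880/215 = 13.4 months — ≥ 6 required
Loan-to-value = 28,000/34,500 = 81.2% — pass (85% max)
All requirements met. Score 641 falls in the 633–667 tier → 9.6%.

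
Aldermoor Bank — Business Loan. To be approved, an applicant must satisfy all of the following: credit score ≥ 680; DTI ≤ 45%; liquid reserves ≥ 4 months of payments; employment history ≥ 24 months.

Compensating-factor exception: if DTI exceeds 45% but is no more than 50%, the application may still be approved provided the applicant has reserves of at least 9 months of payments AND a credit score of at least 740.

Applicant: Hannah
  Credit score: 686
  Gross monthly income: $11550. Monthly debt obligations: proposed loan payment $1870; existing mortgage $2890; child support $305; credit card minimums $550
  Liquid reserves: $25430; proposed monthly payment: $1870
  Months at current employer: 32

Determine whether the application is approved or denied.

Denied

Credit score 686 ≥ 680 (meets base)
Total debts = (1,870 + 2,890 + 305 + 550) = 5,615. DTI = 5,615/11,550 = 48.6% > 45% — standard DTI limit exceeded.
Reserves: 25,430 ÷ 1,870 = 13.6 months (meets 4-month minimum)
Employment 32 ≥ 24 months
48.6% falls in the override range (45%–50%), so the compensating-factor test applies.
Reserves 13.6 ≥ 9 months; credit score 686 < 740.
Override conditions not both satisfied; exception does not apply.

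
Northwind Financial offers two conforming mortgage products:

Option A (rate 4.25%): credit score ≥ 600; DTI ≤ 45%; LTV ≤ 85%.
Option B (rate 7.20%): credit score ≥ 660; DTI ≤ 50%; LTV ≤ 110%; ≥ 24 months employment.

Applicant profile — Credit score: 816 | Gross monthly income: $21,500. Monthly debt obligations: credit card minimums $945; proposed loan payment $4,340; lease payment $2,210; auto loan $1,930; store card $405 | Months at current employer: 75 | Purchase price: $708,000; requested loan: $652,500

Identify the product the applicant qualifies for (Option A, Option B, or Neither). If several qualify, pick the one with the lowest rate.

Total debts = (945 + 4,340 + 2,210 + 1,930 + 405) = 9,830; DTI = 9,830/21,500 = 45.7%.
LTV = 652,500/708,000 = 92.2%.
Option A: score 816 ≥ 600; DTI 45.7% > 45%; LTV 92.2% > 85% → does not qualify.
Option B: score 816 ≥ 660; DTI 45.7% ≤ 50%; LTV 92.2% ≤ 110%; employment 75 ≥ 24 mo → qualifies.

Option B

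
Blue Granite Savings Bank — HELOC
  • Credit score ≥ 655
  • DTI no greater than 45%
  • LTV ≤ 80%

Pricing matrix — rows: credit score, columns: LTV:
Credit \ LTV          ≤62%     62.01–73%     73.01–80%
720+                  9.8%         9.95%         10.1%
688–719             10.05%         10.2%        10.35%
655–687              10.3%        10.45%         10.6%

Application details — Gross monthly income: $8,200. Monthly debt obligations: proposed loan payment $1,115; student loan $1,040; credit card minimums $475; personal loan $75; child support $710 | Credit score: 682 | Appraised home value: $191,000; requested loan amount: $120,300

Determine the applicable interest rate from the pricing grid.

10.45%

Credit score 682 ≥ 655; Total monthly debts = (1,115 + 1,040 + 475 + 75 + 710) = 3,415. DTI = 3,415/8,200 = 41.6% ≤ 45%
LTV = 120,300/191,000 = 63% ≤ 80%
Score 682 is in the 655–687 band; LTV 63% is in the 62.01–73% band → 10.45%.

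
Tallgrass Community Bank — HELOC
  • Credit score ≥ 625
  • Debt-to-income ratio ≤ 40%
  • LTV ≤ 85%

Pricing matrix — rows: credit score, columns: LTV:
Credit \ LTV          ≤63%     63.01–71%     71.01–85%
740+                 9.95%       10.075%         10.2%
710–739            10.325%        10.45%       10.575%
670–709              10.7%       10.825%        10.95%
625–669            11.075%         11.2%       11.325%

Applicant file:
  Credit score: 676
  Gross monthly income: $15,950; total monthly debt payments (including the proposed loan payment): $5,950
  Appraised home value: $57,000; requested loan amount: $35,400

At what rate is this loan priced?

Credit score 676 ≥ 625; DTI = 5,950/15,950 = 37.3% ≤ 40%
LTV: 35,400 ÷ 57,000 = 62.1%, within 85% cap
Credit 676 → row 670–709; LTV 62.1% → column ≤63%. Grid cell → 10.7%.

10.7%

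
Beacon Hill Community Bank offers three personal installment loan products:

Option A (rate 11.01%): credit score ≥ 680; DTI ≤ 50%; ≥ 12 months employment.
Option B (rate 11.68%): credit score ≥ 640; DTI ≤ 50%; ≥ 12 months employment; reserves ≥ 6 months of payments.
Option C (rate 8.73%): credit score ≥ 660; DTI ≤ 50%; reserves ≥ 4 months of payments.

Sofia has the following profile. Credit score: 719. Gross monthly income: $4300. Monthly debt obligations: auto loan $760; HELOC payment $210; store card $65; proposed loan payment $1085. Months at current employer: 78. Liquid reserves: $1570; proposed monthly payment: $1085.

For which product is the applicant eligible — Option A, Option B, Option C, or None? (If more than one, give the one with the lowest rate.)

Total debts = (760 + 210 + 65 + 1,085) = 2,120; DTI = 2,120/4,300 = 49.3%.
Reserves = 1,570/1,085 = 1.4 months.
Option A: score 719 ≥ 680; DTI 49.3% ≤ 50%; employment 78 ≥ 12 mo → qualifies.
Option B: score 719 ≥ 640; DTI 49.3% ≤ 50%; employment 78 ≥ 12 mo; reserves 1.4 < 6 mo → does not qualify.
Option C: score 719 ≥ 660; DTI 49.3% ≤ 50%; reserves 1.4 < 4 mo → does not qualify.

Option A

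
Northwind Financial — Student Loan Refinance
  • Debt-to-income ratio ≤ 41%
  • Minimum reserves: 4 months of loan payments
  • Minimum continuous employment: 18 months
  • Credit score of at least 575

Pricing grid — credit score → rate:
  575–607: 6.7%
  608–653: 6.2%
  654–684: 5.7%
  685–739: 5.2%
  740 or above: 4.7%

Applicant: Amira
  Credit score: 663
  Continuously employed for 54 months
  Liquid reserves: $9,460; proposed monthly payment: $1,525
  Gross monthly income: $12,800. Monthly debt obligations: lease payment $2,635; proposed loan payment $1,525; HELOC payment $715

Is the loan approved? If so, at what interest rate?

Approved at 5.7%

Credit score 663 ≥ 575 (meets minimum)
Employment 54 ≥ 18 months
Reserves = 9,460/1,525 = 6.2 months ≥ 4
Total monthly debts = (2,635 + 1,525 + 715) = 4,875. DTI: 4,875 ÷ 12,800 = 38.1%, within the 41% cap
All requirements met. Score 663 falls in the 654–684 tier → 5.7%.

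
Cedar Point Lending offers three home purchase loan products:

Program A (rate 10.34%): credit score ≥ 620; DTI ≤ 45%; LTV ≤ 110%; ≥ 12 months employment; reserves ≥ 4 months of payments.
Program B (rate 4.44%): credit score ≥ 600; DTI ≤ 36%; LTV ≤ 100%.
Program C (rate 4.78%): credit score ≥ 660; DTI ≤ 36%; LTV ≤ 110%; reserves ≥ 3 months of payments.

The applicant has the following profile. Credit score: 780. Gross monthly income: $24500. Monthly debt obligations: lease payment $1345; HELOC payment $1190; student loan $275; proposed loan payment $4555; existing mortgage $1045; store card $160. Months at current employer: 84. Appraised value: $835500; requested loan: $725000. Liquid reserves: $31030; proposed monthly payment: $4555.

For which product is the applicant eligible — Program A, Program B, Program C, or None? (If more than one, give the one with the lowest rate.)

Program B

Total debts = (1,345 + 1,190 + 275 + 4,555 + 1,045 + 160) = 8,570; DTI = 8,570/24,500 = 35%.
LTV = 725,000/835,500 = 86.8%.
Reserves = 31,030/4,555 = 6.8 months.
Program A: score 780 ≥ 620; DTI 35% ≤ 45%; LTV 86.8% ≤ 110%; employment 84 ≥ 12 mo; reserves 6.8 ≥ 4 mo → qualifies.
Program B: score 780 ≥ 600; DTI 35% ≤ 36%; LTV 86.8% ≤ 100% → qualifies.
Program C: score 780 ≥ 660; DTI 35% ≤ 36%; LTV 86.8% ≤ 110%; reserves 6.8 ≥ 3 mo → qualifies.
Qualifying: Program A, Program B, Program C. Lowest rate is 4.44% → Program B.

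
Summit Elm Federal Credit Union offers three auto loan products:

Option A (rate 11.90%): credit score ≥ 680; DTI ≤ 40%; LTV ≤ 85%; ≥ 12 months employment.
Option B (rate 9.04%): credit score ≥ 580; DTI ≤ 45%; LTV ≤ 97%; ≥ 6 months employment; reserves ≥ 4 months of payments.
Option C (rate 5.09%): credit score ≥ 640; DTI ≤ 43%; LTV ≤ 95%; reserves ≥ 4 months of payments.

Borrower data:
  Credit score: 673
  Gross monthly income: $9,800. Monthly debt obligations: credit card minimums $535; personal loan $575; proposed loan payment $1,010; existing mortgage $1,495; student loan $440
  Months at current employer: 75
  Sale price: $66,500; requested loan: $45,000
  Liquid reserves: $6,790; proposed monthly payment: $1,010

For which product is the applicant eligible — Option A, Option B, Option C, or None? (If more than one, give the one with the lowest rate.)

Option C

Total debts = (535 + 575 + 1,010 + 1,495 + 440) = 4,055; DTI = 4,055/9,800 = 41.4%.
LTV = 45,000/66,500 = 67.7%.
Reserves = 6,790/1,010 = 6.7 months.
Option A: score 673 < 680; DTI 41.4% > 40%; LTV 67.7% ≤ 85%; employment 75 ≥ 12 mo → does not qualify.
Option B: score 673 ≥ 580; DTI 41.4% ≤ 45%; LTV 67.7% ≤ 97%; employment 75 ≥ 6 mo; reserves 6.7 ≥ 4 mo → qualifies.
Option C: score 673 ≥ 640; DTI 41.4% ≤ 43%; LTV 67.7% ≤ 95%; reserves 6.7 ≥ 4 mo → qualifies.
Qualifying: Option B, Option C. Lowest rate is 5.09% → Option C.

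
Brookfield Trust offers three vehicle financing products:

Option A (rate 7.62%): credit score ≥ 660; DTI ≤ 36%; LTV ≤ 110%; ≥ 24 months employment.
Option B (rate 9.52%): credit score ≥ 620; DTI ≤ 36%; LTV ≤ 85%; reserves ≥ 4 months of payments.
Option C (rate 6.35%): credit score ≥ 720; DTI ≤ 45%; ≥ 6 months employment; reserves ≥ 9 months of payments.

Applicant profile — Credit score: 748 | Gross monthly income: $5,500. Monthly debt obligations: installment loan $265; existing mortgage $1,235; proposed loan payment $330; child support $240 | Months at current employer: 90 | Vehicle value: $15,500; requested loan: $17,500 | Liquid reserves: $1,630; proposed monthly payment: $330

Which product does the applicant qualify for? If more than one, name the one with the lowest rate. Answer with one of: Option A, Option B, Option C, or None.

Total debts = (265 + 1,235 + 330 + 240) = 2,070; DTI = 2,070/5,500 = 37.6%.
LTV = 17,500/15,500 = 112.9%.
Reserves = 1,630/330 = 4.9 months.
Option A: score 748 ≥ 660; DTI 37.6% > 36%; LTV 112.9% > 110%; employment 90 ≥ 24 mo → does not qualify.
Option B: score 748 ≥ 620; DTI 37.6% > 36%; LTV 112.9% > 85%; reserves 4.9 ≥ 4 mo → does not qualify.
Option C: score 748 ≥ 720; DTI 37.6% ≤ 45%; employment 90 ≥ 6 mo; reserves 4.9 < 9 mo → does not qualify.

None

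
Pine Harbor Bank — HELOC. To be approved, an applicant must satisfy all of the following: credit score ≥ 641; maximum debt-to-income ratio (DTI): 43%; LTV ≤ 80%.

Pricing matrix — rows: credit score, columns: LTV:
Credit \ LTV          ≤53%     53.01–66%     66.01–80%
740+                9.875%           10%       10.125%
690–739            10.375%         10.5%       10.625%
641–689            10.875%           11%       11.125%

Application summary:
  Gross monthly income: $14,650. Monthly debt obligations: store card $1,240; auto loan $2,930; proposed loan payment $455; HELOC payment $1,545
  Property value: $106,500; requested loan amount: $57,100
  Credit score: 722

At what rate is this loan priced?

10.5%

Credit score 722 ≥ 641; Total monthly debts = (1,240 + 2,930 + 455 + 1,545) = 6,170. Debt-to-income = 6,170/14,650 = 42.1% — meets 43% limit
Loan-to-value = 57,100/106,500 = 53.6% — pass (80% max)
Row: 722 falls in 690–739. Column: 53.6% falls in 53.01–66%. Rate = 10.5%.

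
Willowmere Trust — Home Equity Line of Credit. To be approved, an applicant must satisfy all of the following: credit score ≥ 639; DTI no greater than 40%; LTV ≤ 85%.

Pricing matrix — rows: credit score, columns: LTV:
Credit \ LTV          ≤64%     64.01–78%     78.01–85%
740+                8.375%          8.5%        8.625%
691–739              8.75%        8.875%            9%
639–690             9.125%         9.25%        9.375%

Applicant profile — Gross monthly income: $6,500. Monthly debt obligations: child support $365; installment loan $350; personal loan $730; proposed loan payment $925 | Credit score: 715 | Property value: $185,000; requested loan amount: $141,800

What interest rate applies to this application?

8.875%

Credit score 715 ≥ 639; Total monthly debts = (365 + 350 + 730 + 925) = 2,370. DTI: 2,370 ÷ 6,500 = 36.5%, within the 40% cap
Loan-to-value = 141,800/185,000 = 76.6% — pass (85% max)
Row: 715 falls in 691–739. Column: 76.6% falls in 64.01–78%. Rate = 8.875%.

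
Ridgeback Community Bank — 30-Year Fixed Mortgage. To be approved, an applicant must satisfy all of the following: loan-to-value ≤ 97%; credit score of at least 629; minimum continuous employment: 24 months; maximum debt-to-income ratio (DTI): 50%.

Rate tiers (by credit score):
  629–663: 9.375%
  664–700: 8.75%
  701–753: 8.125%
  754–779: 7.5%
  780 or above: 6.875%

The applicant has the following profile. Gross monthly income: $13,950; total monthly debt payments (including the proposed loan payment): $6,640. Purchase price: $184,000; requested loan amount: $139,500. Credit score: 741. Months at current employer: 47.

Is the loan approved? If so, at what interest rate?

Approved at 8.125%

Credit score 741 ≥ 629 (meets minimum)
LTV: 139,500 ÷ 184,000 = 75.8%, within 97% cap
Debt-to-income = 6,640/13,950 = 47.6% — meets 50% limit
Employment 47 ≥ 24 months
All requirements met. Score 741 falls in the 701–753 tier → 8.125%.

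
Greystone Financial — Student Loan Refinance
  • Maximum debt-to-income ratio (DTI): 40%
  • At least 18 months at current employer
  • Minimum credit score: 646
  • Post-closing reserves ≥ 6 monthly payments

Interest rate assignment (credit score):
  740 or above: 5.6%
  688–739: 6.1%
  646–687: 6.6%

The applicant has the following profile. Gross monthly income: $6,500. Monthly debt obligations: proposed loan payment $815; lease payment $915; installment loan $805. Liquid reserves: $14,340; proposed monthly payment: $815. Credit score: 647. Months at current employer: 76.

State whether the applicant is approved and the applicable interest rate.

Approved at 6.6%

Credit score 647 ≥ 646 (meets minimum)
Liquid reserves cover 14,340/815 = 17.6 months — ≥ 6 required
Total monthly debts = (815 + 915 + 805) = 2,535. DTI: 2,535 ÷ 6,500 = 39%, within the 40% cap
Employment 76 ≥ 18 months
All requirements met. Score 647 falls in the 646–687 tier → 6.6%.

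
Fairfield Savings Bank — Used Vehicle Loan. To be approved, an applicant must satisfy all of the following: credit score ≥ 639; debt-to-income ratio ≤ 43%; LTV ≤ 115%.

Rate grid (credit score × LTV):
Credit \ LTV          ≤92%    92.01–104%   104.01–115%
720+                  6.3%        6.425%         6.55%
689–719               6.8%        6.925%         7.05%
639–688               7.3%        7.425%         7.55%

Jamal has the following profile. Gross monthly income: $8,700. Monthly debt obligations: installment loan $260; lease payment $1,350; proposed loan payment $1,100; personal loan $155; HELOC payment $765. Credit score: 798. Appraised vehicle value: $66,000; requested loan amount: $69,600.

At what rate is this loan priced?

6.55%

Credit score 798 ≥ 639; Total monthly debts = (260 + 1,350 + 1,100 + 155 + 765) = 3,630. DTI: 3,630 ÷ 8,700 = 41.7%, within the 43% cap
Loan-to-value = 69,600/66,000 = 105.5% — pass (115% max)
Score 798 is in the 720+ band; LTV 105.5% is in the 104.01–115% band → 6.55%.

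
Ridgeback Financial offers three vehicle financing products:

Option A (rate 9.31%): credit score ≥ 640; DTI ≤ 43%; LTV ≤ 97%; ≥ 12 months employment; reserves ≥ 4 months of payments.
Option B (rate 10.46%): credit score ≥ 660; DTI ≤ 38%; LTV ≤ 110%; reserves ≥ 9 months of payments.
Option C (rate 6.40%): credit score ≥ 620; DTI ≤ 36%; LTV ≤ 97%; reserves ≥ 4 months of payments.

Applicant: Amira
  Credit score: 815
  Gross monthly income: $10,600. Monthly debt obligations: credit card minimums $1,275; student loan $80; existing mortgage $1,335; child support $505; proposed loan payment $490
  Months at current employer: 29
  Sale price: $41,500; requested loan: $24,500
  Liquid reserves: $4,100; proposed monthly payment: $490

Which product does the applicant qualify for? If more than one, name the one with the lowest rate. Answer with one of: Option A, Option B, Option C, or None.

Total debts = (1,275 + 80 + 1,335 + 505 + 490) = 3,685; DTI = 3,685/10,600 = 34.8%.
LTV = 24,500/41,500 = 59%.
Reserves = 4,100/490 = 8.4 months.
Option A: score 815 ≥ 640; DTI 34.8% ≤ 43%; LTV 59% ≤ 97%; employment 29 ≥ 12 mo; reserves 8.4 ≥ 4 mo → qualifies.
Option B: score 815 ≥ 660; DTI 34.8% ≤ 38%; LTV 59% ≤ 110%; reserves 8.4 < 9 mo → does not qualify.
Option C: score 815 ≥ 620; DTI 34.8% ≤ 36%; LTV 59% ≤ 97%; reserves 8.4 ≥ 4 mo → qualifies.
Qualifying: Option A, Option C. Lowest rate is 6.40% → Option C.

Option C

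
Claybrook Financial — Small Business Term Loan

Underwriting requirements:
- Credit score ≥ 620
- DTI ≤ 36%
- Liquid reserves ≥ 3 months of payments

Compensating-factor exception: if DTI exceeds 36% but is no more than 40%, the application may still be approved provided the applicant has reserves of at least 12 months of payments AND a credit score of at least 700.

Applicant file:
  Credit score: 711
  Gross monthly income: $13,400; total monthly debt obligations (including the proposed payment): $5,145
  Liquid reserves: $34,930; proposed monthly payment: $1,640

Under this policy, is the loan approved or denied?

Approved

Credit score 711 ≥ 620 (meets base)
DTI: 5,145 ÷ 13,400 = 38.4%, over the 36% base limit.
Reserves = 34,930/1,640 = 21.3 months ≥ 3
DTI 38.4% is within the 36%–40% exception band; checking compensating factors.
Reserves 21.3 ≥ 12 months; credit score 711 ≥ 700.
Both override conditions satisfied; DTI exception granted.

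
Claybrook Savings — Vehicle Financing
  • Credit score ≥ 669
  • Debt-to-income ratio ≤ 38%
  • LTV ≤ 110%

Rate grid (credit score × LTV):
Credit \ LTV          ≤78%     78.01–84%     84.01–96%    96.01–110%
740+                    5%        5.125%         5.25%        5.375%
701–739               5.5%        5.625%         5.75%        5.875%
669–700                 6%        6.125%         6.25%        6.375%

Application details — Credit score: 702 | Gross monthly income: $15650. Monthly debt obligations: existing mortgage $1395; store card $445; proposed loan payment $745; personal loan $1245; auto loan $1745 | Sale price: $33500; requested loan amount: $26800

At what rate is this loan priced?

Credit score 702 ≥ 669; Total monthly debts = (1,395 + 445 + 745 + 1,245 + 1,745) = 5,575. DTI: 5,575 ÷ 15,650 = 35.6%, within the 38% cap
LTV = 26,800/33,500 = 80% ≤ 110%
Score 702 is in the 701–739 band; LTV 80% is in the 78.01–84% band → 5.625%.

5.625%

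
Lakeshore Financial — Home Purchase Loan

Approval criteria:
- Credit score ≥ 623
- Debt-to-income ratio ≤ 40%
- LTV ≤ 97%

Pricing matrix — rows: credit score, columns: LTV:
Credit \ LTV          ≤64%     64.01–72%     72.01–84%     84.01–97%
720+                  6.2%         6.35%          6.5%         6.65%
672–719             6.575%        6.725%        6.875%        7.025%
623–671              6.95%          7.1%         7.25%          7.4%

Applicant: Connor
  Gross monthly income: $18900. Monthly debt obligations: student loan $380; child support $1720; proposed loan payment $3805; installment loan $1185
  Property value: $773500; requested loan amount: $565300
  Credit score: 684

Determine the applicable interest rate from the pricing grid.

Credit score 684 ≥ 623; Total monthly debts = (380 + 1,720 + 3,805 + 1,185) = 7,090. DTI = 7,090/18,900 = 37.5% ≤ 40%
Loan-to-value = 565,300/773,500 = 73.1% — pass (97% max)
Score 684 is in the 672–719 band; LTV 73.1% is in the 72.01–84% band → 6.875%.

6.875%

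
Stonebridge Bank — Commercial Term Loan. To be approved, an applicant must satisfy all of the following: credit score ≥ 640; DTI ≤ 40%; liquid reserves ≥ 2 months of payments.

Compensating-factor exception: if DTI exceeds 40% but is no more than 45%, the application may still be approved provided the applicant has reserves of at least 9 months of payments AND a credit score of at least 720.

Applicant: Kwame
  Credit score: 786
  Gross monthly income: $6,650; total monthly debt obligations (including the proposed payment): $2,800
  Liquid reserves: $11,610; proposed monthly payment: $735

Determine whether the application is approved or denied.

Credit score 786 ≥ 640 (meets base)
DTI: 2,800 ÷ 6,650 = 42.1%, over the 40% base limit.
Reserves = 11,610/735 = 15.8 months ≥ 2
DTI 42.1% is within the 40%–45% exception band; checking compensating factors.
Reserves 15.8 ≥ 9 months; credit score 786 ≥ 720.
Both compensating conditions met → exception applies.

Approved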